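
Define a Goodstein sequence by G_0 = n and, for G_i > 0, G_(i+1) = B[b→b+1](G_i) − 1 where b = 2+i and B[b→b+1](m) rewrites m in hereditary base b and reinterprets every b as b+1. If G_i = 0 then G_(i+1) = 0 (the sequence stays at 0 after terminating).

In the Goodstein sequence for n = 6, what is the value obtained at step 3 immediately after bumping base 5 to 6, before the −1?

step 0: 6 = 2^2 + 2; sub 3 for 2: 3^3 + 3; = 30; G_1 = 30−1 = 29
step 1: 29 = 3^3 + 2; sub 4 for 3: 4^4 + 2; = 258; G_2 = 258−1 = 257
step 2: 257 = 4^4 + 1; sub 5 for 4: 5^5 + 1; = 3126; G_3 = 3126−1 = 3125
step 3: 3125 = 5^5; sub 6 for 5: 6^6; = 46656; G_4 = 46656−1 = 46655

46656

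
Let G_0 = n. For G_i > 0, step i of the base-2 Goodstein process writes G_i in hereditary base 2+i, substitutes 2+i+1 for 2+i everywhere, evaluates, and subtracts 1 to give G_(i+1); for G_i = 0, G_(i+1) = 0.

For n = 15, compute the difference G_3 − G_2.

17469

15 —HB2→ 2^(2 + 1) + 2^2 + 2 + 1 —bump→ 3^(3 + 1) + 3^3 + 3 + 1 = 112 —(−1)→ 111
111 —HB3→ 3^(3 + 1) + 3^3 + 3 —bump→ 4^(4 + 1) + 4^4 + 4 = 1284 —(−1)→ 1283
1283 —HB4→ 4^(4 + 1) + 4^4 + 3 —bump→ 5^(5 + 1) + 5^5 + 3 = 18753 —(−1)→ 18752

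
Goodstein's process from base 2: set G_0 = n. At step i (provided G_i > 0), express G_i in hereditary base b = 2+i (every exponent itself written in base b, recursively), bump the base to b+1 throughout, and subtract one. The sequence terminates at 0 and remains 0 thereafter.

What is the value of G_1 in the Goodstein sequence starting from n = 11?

i=0: 11 = 2^(2 + 1) + 2 + 1 (b=2); 2→3: 3^(3 + 1) + 3 + 1 = 85; 85−1 = 84
i=1: 84 = 3^(3 + 1) + 3 (b=3); 3→4: 4^(4 + 1) + 4 = 1028; 1028−1 = 1027

84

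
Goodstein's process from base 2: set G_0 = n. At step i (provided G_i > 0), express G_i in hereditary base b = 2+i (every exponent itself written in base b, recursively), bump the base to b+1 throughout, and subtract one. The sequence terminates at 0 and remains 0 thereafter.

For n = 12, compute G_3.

(0) 12|_2 = 2^(2 + 1) + 2^2 ↦ 3^(3 + 1) + 3^3|_3 = 108 ⇒ 107
(1) 107|_3 = 3^(3 + 1) + 2·3^2 + 2·3 + 2 ↦ 4^(4 + 1) + 2·4^2 + 2·4 + 2|_4 = 1066 ⇒ 1065
(2) 1065|_4 = 4^(4 + 1) + 2·4^2 + 2·4 + 1 ↦ 5^(5 + 1) + 2·5^2 + 2·5 + 1|_5 = 15686 ⇒ 15685
(3) 15685|_5 = 5^(5 + 1) + 2·5^2 + 2·5 ↦ 6^(6 + 1) + 2·6^2 + 2·6|_6 = 280020 ⇒ 280019

15685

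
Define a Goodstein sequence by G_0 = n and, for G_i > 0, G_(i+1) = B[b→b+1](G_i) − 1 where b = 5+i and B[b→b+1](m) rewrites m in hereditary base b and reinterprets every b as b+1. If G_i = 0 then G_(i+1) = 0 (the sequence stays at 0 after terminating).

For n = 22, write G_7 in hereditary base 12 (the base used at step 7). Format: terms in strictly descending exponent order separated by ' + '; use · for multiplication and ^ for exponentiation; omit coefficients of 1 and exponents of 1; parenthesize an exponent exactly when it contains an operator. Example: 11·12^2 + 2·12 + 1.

[0] 22 ≡ 4·5 + 2 (base 5). Lift 6: 26. −1: 25.
[1] 25 ≡ 4·6 + 1 (base 6). Lift 7: 29. −1: 28.
[2] 28 ≡ 4·7 (base 7). Lift 8: 32. −1: 31.
[3] 31 ≡ 3·8 + 7 (base 8). Lift 9: 34. −1: 33.
[4] 33 ≡ 3·9 + 6 (base 9). Lift 10: 36. −1: 35.
[5] 35 ≡ 3·10 + 5 (base 10). Lift 11: 38. −1: 37.
[6] 37 ≡ 3·11 + 4 (base 11). Lift 12: 40. −1: 39.

3·12 + 3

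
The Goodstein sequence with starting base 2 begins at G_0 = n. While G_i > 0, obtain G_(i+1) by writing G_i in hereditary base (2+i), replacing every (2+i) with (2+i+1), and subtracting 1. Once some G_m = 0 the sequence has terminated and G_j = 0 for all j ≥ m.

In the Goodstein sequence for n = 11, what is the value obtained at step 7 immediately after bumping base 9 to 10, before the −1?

11 —HB2→ 2^(2 + 1) + 2 + 1 —bump→ 3^(3 + 1) + 3 + 1 = 85 —(−1)→ 84
84 —HB3→ 3^(3 + 1) + 3 —bump→ 4^(4 + 1) + 4 = 1028 —(−1)→ 1027
1027 —HB4→ 4^(4 + 1) + 3 —bump→ 5^(5 + 1) + 3 = 15628 —(−1)→ 15627
15627 —HB5→ 5^(5 + 1) + 2 —bump→ 6^(6 + 1) + 2 = 279938 —(−1)→ 279937
279937 —HB6→ 6^(6 + 1) + 1 —bump→ 7^(7 + 1) + 1 = 5764802 —(−1)→ 5764801
5764801 —HB7→ 7^(7 + 1) —bump→ 8^(8 + 1) = 134217728 —(−1)→ 134217727
134217727 —HB8→ 7·8^8 + 7·8^7 + 7·8^6 + 7·8^5 + 7·8^4 + 7·8^3 + 7·8^2 + 7·8 + 7 —bump→ 7·9^9 + 7·9^7 + 7·9^6 + 7·9^5 + 7·9^4 + 7·9^3 + 7·9^2 + 7·9 + 7 = 2749609303 —(−1)→ 2749609302

70077777776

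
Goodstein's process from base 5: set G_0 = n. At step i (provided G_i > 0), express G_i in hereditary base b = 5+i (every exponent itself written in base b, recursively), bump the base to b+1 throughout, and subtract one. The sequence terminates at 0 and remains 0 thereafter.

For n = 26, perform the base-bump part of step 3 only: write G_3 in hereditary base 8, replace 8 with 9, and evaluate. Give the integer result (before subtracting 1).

59

26 —HB5→ 5^2 + 1 —bump→ 6^2 + 1 = 37 —(−1)→ 36
36 —HB6→ 6^2 —bump→ 7^2 = 49 —(−1)→ 48
48 —HB7→ 6·7 + 6 —bump→ 6·8 + 6 = 54 —(−1)→ 53
53 —HB8→ 6·8 + 5 —bump→ 6·9 + 5 = 59 —(−1)→ 58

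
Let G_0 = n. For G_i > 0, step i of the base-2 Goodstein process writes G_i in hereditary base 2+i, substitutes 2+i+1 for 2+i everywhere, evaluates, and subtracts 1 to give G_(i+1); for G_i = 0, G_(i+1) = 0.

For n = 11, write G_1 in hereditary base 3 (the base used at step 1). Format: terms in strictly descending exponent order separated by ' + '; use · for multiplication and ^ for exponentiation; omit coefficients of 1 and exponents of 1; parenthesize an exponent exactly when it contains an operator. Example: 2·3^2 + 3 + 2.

3^(3 + 1) + 3

step 0: 11 = 2^(2 + 1) + 2 + 1; sub 3 for 2: 3^(3 + 1) + 3 + 1; = 85; G_1 = 85−1 = 84
step 1: 84 = 3^(3 + 1) + 3; sub 4 for 3: 4^(4 + 1) + 4; = 1028; G_2 = 1028−1 = 1027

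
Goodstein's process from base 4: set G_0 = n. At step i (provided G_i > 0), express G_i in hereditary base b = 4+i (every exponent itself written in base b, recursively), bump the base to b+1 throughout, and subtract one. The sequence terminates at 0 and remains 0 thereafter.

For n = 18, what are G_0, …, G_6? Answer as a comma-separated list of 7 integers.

step 0: 18 = 4^2 + 2; sub 5 for 4: 5^2 + 2; = 27; G_1 = 27−1 = 26
step 1: 26 = 5^2 + 1; sub 6 for 5: 6^2 + 1; = 37; G_2 = 37−1 = 36
step 2: 36 = 6^2; sub 7 for 6: 7^2; = 49; G_3 = 49−1 = 48
step 3: 48 = 6·7 + 6; sub 8 for 7: 6·8 + 6; = 54; G_4 = 54−1 = 53
step 4: 53 = 6·8 + 5; sub 9 for 8: 6·9 + 5; = 59; G_5 = 59−1 = 58
step 5: 58 = 6·9 + 4; sub 10 for 9: 6·10 + 4; = 64; G_6 = 64−1 = 63

18, 26, 36, 48, 53, 58, 63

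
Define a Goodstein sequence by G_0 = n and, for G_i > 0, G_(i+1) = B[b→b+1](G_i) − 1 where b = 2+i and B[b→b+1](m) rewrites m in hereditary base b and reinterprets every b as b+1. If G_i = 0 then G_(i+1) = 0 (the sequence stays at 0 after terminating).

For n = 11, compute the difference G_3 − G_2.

step 0: 11 = 2^(2 + 1) + 2 + 1; sub 3 for 2: 3^(3 + 1) + 3 + 1; = 85; G_1 = 85−1 = 84
step 1: 84 = 3^(3 + 1) + 3; sub 4 for 3: 4^(4 + 1) + 4; = 1028; G_2 = 1028−1 = 1027
step 2: 1027 = 4^(4 + 1) + 3; sub 5 for 4: 5^(5 + 1) + 3; = 15628; G_3 = 15628−1 = 15627

14600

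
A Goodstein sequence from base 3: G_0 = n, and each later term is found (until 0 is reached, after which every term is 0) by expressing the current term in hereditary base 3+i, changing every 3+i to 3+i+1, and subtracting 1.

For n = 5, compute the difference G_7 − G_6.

i=0: 5 = 3 + 2 (b=3); 3→4: 4 + 2 = 6; 6−1 = 5
i=1: 5 = 4 + 1 (b=4); 4→5: 5 + 1 = 6; 6−1 = 5
i=2: 5 = 5 (b=5); 5→6: 6 = 6; 6−1 = 5
i=3: 5 = 5 (b=6); 6→7: 5 = 5; 5−1 = 4
i=4: 4 = 4 (b=7); 7→8: 4 = 4; 4−1 = 3
i=5: 3 = 3 (b=8); 8→9: 3 = 3; 3−1 = 2
i=6: 2 = 2 (b=9); 9→10: 2 = 2; 2−1 = 1

-1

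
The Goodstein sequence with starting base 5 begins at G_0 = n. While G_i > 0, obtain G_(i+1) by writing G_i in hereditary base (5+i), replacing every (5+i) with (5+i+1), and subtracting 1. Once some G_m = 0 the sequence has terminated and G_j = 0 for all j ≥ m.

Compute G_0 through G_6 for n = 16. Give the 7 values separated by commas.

G_0 = 16. HB_5(16) = 3·5 + 1. Bump = 19. G_1 = 18.
G_1 = 18. HB_6(18) = 3·6. Bump = 21. G_2 = 20.
G_2 = 20. HB_7(20) = 2·7 + 6. Bump = 22. G_3 = 21.
G_3 = 21. HB_8(21) = 2·8 + 5. Bump = 23. G_4 = 22.
G_4 = 22. HB_9(22) = 2·9 + 4. Bump = 24. G_5 = 23.
G_5 = 23. HB_10(23) = 2·10 + 3. Bump = 25. G_6 = 24.

16, 18, 20, 21, 22, 23, 24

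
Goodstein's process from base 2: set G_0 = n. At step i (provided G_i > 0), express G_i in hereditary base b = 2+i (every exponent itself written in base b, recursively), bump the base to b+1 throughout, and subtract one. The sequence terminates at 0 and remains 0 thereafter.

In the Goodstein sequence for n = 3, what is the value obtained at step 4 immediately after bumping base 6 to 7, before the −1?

1

G_0=3  [base 2] 2 + 1  →[2↦3]→  3 + 1 = 4  −1 ⇒ G_1=3
G_1=3  [base 3] 3  →[3↦4]→  4 = 4  −1 ⇒ G_2=3
G_2=3  [base 4] 3  →[4↦5]→  3 = 3  −1 ⇒ G_3=2
G_3=2  [base 5] 2  →[5↦6]→  2 = 2  −1 ⇒ G_4=1
G_4=1  [base 6] 1  →[6↦7]→  1 = 1  −1 ⇒ G_5=0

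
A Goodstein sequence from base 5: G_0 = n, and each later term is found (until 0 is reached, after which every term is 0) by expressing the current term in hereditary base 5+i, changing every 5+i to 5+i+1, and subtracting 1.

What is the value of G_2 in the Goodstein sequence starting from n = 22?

28

base 5: 22 = 4·5 + 2; at 6: 4·6 + 2 = 26; next = 25
base 6: 25 = 4·6 + 1; at 7: 4·7 + 1 = 29; next = 28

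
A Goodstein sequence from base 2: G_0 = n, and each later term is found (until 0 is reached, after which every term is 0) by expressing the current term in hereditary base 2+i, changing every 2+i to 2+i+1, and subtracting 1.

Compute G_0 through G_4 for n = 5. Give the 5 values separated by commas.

5, 27, 255, 467, 775

base 2: 5 = 2^2 + 1; at 3: 3^3 + 1 = 28; next = 27
base 3: 27 = 3^3; at 4: 4^4 = 256; next = 255
base 4: 255 = 3·4^3 + 3·4^2 + 3·4 + 3; at 5: 3·5^3 + 3·5^2 + 3·5 + 3 = 468; next = 467
base 5: 467 = 3·5^3 + 3·5^2 + 3·5 + 2; at 6: 3·6^3 + 3·6^2 + 3·6 + 2 = 776; next = 775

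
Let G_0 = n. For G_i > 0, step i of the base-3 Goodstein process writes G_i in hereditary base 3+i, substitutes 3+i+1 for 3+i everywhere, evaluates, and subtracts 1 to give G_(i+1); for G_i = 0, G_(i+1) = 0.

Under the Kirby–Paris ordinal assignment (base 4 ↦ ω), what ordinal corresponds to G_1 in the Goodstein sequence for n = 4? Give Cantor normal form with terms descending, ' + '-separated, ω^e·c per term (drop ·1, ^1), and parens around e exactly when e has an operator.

base 3: 4 = 3 + 1; at 4: 4 + 1 = 5; next = 4
base 4: 4 = 4; at 5: 5 = 5; next = 4

ω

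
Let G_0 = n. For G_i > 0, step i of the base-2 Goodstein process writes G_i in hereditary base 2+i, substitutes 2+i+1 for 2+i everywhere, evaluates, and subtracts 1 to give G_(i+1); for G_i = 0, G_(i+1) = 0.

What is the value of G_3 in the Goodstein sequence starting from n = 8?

6310

[0] 8 ≡ 2^(2 + 1) (base 2). Lift 3: 81. −1: 80.
[1] 80 ≡ 2·3^3 + 2·3^2 + 2·3 + 2 (base 3). Lift 4: 554. −1: 553.
[2] 553 ≡ 2·4^4 + 2·4^2 + 2·4 + 1 (base 4). Lift 5: 6311. −1: 6310.
[3] 6310 ≡ 2·5^5 + 2·5^2 + 2·5 (base 5). Lift 6: 93396. −1: 93395.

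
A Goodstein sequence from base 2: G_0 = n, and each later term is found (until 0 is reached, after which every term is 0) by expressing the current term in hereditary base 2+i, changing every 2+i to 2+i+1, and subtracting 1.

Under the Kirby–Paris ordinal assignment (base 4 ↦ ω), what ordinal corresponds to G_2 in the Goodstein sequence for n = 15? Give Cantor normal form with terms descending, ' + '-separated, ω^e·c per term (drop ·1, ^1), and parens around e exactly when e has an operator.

ω^(ω + 1) + ω^ω + 3

(0) 15|_2 = 2^(2 + 1) + 2^2 + 2 + 1 ↦ 3^(3 + 1) + 3^3 + 3 + 1|_3 = 112 ⇒ 111
(1) 111|_3 = 3^(3 + 1) + 3^3 + 3 ↦ 4^(4 + 1) + 4^4 + 4|_4 = 1284 ⇒ 1283
(2) 1283|_4 = 4^(4 + 1) + 4^4 + 3 ↦ 5^(5 + 1) + 5^5 + 3|_5 = 18753 ⇒ 18752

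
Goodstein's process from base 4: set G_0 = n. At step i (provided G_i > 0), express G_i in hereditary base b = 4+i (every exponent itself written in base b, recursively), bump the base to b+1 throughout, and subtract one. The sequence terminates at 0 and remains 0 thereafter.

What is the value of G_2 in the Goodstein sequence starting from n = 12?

step 0: 12 = 3·4; sub 5 for 4: 3·5; = 15; G_1 = 15−1 = 14
step 1: 14 = 2·5 + 4; sub 6 for 5: 2·6 + 4; = 16; G_2 = 16−1 = 15
step 2: 15 = 2·6 + 3; sub 7 for 6: 2·7 + 3; = 17; G_3 = 17−1 = 16

15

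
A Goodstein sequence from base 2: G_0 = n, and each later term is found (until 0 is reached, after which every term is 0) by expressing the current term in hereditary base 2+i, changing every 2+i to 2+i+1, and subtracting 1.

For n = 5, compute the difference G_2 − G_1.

step 0: 5 = 2^2 + 1; sub 3 for 2: 3^3 + 1; = 28; G_1 = 28−1 = 27
step 1: 27 = 3^3; sub 4 for 3: 4^4; = 256; G_2 = 256−1 = 255

228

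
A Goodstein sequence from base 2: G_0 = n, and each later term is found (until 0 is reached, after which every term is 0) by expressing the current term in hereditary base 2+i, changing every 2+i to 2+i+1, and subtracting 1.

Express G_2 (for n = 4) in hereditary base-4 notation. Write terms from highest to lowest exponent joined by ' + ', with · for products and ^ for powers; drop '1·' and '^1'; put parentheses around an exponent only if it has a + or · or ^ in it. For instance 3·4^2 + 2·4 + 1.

2·4^2 + 2·4 + 1

4 —HB2→ 2^2 —bump→ 3^3 = 27 —(−1)→ 26
26 —HB3→ 2·3^2 + 2·3 + 2 —bump→ 2·4^2 + 2·4 + 2 = 42 —(−1)→ 41
41 —HB4→ 2·4^2 + 2·4 + 1 —bump→ 2·5^2 + 2·5 + 1 = 61 —(−1)→ 60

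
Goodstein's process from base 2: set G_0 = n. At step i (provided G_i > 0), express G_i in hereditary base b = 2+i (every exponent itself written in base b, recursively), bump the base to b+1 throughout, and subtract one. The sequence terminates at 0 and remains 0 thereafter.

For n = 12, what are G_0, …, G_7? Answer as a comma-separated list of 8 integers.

G_0 = 12. HB_2(12) = 2^(2 + 1) + 2^2. Bump = 108. G_1 = 107.
G_1 = 107. HB_3(107) = 3^(3 + 1) + 2·3^2 + 2·3 + 2. Bump = 1066. G_2 = 1065.
G_2 = 1065. HB_4(1065) = 4^(4 + 1) + 2·4^2 + 2·4 + 1. Bump = 15686. G_3 = 15685.
G_3 = 15685. HB_5(15685) = 5^(5 + 1) + 2·5^2 + 2·5. Bump = 280020. G_4 = 280019.
G_4 = 280019. HB_6(280019) = 6^(6 + 1) + 2·6^2 + 6 + 5. Bump = 5764911. G_5 = 5764910.
G_5 = 5764910. HB_7(5764910) = 7^(7 + 1) + 2·7^2 + 7 + 4. Bump = 134217868. G_6 = 134217867.
G_6 = 134217867. HB_8(134217867) = 8^(8 + 1) + 2·8^2 + 8 + 3. Bump = 3486784575. G_7 = 3486784574.

12, 107, 1065, 15685, 280019, 5764910, 134217867, 3486784574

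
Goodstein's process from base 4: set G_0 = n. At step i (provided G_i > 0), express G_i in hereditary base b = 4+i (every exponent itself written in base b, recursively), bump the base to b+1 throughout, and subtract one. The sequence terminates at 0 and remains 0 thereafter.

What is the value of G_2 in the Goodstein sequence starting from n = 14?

18

[0] 14 ≡ 3·4 + 2 (base 4). Lift 5: 17. −1: 16.
[1] 16 ≡ 3·5 + 1 (base 5). Lift 6: 19. −1: 18.
[2] 18 ≡ 3·6 (base 6). Lift 7: 21. −1: 20.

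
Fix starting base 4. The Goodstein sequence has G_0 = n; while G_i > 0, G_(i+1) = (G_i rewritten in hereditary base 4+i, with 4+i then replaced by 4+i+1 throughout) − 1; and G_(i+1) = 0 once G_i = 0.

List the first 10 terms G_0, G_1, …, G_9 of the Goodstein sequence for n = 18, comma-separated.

18, 26, 36, 48, 53, 58, 63, 68, 73, 78

i=0: 18 = 4^2 + 2 (b=4); 4→5: 5^2 + 2 = 27; 27−1 = 26
i=1: 26 = 5^2 + 1 (b=5); 5→6: 6^2 + 1 = 37; 37−1 = 36
i=2: 36 = 6^2 (b=6); 6→7: 7^2 = 49; 49−1 = 48
i=3: 48 = 6·7 + 6 (b=7); 7→8: 6·8 + 6 = 54; 54−1 = 53
i=4: 53 = 6·8 + 5 (b=8); 8→9: 6·9 + 5 = 59; 59−1 = 58
i=5: 58 = 6·9 + 4 (b=9); 9→10: 6·10 + 4 = 64; 64−1 = 63
i=6: 63 = 6·10 + 3 (b=10); 10→11: 6·11 + 3 = 69; 69−1 = 68
i=7: 68 = 6·11 + 2 (b=11); 11→12: 6·12 + 2 = 74; 74−1 = 73
i=8: 73 = 6·12 + 1 (b=12); 12→13: 6·13 + 1 = 79; 79−1 = 78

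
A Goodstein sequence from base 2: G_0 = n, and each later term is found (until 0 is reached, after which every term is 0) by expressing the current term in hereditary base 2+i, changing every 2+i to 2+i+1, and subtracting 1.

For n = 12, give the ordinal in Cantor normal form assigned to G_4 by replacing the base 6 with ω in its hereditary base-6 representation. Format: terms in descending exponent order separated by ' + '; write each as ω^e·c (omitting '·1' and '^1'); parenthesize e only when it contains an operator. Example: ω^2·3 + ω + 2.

12 —HB2→ 2^(2 + 1) + 2^2 —bump→ 3^(3 + 1) + 3^3 = 108 —(−1)→ 107
107 —HB3→ 3^(3 + 1) + 2·3^2 + 2·3 + 2 —bump→ 4^(4 + 1) + 2·4^2 + 2·4 + 2 = 1066 —(−1)→ 1065
1065 —HB4→ 4^(4 + 1) + 2·4^2 + 2·4 + 1 —bump→ 5^(5 + 1) + 2·5^2 + 2·5 + 1 = 15686 —(−1)→ 15685
15685 —HB5→ 5^(5 + 1) + 2·5^2 + 2·5 —bump→ 6^(6 + 1) + 2·6^2 + 2·6 = 280020 —(−1)→ 280019
280019 —HB6→ 6^(6 + 1) + 2·6^2 + 6 + 5 —bump→ 7^(7 + 1) + 2·7^2 + 7 + 5 = 5764911 —(−1)→ 5764910

ω^(ω + 1) + ω^2·2 + ω + 5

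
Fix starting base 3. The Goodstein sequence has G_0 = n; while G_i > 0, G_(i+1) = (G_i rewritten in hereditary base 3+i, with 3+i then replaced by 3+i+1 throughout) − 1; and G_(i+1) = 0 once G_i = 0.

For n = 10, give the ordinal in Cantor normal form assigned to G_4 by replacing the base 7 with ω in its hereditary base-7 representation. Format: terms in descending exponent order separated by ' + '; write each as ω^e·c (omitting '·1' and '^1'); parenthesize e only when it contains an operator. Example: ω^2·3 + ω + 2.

(0) 10|_3 = 3^2 + 1 ↦ 4^2 + 1|_4 = 17 ⇒ 16
(1) 16|_4 = 4^2 ↦ 5^2|_5 = 25 ⇒ 24
(2) 24|_5 = 4·5 + 4 ↦ 4·6 + 4|_6 = 28 ⇒ 27
(3) 27|_6 = 4·6 + 3 ↦ 4·7 + 3|_7 = 31 ⇒ 30
(4) 30|_7 = 4·7 + 2 ↦ 4·8 + 2|_8 = 34 ⇒ 33

ω·4 + 2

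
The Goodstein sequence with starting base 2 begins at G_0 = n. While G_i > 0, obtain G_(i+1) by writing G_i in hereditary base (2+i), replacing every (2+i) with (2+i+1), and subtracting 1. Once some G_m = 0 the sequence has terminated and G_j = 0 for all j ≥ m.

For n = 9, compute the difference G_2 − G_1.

base 2: 9 = 2^(2 + 1) + 1; at 3: 3^(3 + 1) + 1 = 82; next = 81
base 3: 81 = 3^(3 + 1); at 4: 4^(4 + 1) = 1024; next = 1023

942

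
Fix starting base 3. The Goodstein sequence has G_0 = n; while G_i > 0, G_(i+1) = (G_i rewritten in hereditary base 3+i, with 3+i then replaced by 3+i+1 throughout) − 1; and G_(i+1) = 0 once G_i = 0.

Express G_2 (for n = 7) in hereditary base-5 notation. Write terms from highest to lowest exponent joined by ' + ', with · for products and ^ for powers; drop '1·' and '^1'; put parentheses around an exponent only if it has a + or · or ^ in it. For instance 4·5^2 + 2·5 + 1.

5 + 4

[0] 7 ≡ 2·3 + 1 (base 3). Lift 4: 9. −1: 8.
[1] 8 ≡ 2·4 (base 4). Lift 5: 10. −1: 9.
[2] 9 ≡ 5 + 4 (base 5). Lift 6: 10. −1: 9.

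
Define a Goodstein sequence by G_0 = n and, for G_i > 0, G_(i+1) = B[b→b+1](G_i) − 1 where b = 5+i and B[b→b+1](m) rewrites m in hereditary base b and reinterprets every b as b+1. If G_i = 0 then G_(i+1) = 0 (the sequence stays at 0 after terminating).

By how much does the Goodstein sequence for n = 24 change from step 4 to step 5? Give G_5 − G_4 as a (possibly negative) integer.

G_0=24  [base 5] 4·5 + 4  →[5↦6]→  4·6 + 4 = 28  −1 ⇒ G_1=27
G_1=27  [base 6] 4·6 + 3  →[6↦7]→  4·7 + 3 = 31  −1 ⇒ G_2=30
G_2=30  [base 7] 4·7 + 2  →[7↦8]→  4·8 + 2 = 34  −1 ⇒ G_3=33
G_3=33  [base 8] 4·8 + 1  →[8↦9]→  4·9 + 1 = 37  −1 ⇒ G_4=36
G_4=36  [base 9] 4·9  →[9↦10]→  4·10 = 40  −1 ⇒ G_5=39

3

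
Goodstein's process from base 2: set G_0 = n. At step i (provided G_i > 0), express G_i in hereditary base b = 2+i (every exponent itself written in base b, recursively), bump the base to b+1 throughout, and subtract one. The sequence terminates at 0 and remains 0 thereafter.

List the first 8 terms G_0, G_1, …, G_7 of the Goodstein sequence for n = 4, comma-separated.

4 —HB2→ 2^2 —bump→ 3^3 = 27 —(−1)→ 26
26 —HB3→ 2·3^2 + 2·3 + 2 —bump→ 2·4^2 + 2·4 + 2 = 42 —(−1)→ 41
41 —HB4→ 2·4^2 + 2·4 + 1 —bump→ 2·5^2 + 2·5 + 1 = 61 —(−1)→ 60
60 —HB5→ 2·5^2 + 2·5 —bump→ 2·6^2 + 2·6 = 84 —(−1)→ 83
83 —HB6→ 2·6^2 + 6 + 5 —bump→ 2·7^2 + 7 + 5 = 110 —(−1)→ 109
109 —HB7→ 2·7^2 + 7 + 4 —bump→ 2·8^2 + 8 + 4 = 140 —(−1)→ 139
139 —HB8→ 2·8^2 + 8 + 3 —bump→ 2·9^2 + 9 + 3 = 174 —(−1)→ 173

4, 26, 41, 60, 83, 109, 139, 173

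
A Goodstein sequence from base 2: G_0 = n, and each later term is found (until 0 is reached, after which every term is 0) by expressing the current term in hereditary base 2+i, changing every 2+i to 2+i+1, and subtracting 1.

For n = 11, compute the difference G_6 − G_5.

base 2: 11 = 2^(2 + 1) + 2 + 1; at 3: 3^(3 + 1) + 3 + 1 = 85; next = 84
base 3: 84 = 3^(3 + 1) + 3; at 4: 4^(4 + 1) + 4 = 1028; next = 1027
base 4: 1027 = 4^(4 + 1) + 3; at 5: 5^(5 + 1) + 3 = 15628; next = 15627
base 5: 15627 = 5^(5 + 1) + 2; at 6: 6^(6 + 1) + 2 = 279938; next = 279937
base 6: 279937 = 6^(6 + 1) + 1; at 7: 7^(7 + 1) + 1 = 5764802; next = 5764801
base 7: 5764801 = 7^(7 + 1); at 8: 8^(8 + 1) = 134217728; next = 134217727

128452926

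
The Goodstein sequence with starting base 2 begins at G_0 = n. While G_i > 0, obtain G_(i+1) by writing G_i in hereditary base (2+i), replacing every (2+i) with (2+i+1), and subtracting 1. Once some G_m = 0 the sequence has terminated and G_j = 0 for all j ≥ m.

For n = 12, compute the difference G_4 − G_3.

264334

step 0: 12 = 2^(2 + 1) + 2^2; sub 3 for 2: 3^(3 + 1) + 3^3; = 108; G_1 = 108−1 = 107
step 1: 107 = 3^(3 + 1) + 2·3^2 + 2·3 + 2; sub 4 for 3: 4^(4 + 1) + 2·4^2 + 2·4 + 2; = 1066; G_2 = 1066−1 = 1065
step 2: 1065 = 4^(4 + 1) + 2·4^2 + 2·4 + 1; sub 5 for 4: 5^(5 + 1) + 2·5^2 + 2·5 + 1; = 15686; G_3 = 15686−1 = 15685
step 3: 15685 = 5^(5 + 1) + 2·5^2 + 2·5; sub 6 for 5: 6^(6 + 1) + 2·6^2 + 2·6; = 280020; G_4 = 280020−1 = 280019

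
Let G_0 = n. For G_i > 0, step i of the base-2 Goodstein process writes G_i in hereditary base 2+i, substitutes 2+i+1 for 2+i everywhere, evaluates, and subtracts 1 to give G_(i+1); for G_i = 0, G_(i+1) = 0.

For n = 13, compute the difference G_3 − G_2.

14813

base 2: 13 = 2^(2 + 1) + 2^2 + 1; at 3: 3^(3 + 1) + 3^3 + 1 = 109; next = 108
base 3: 108 = 3^(3 + 1) + 3^3; at 4: 4^(4 + 1) + 4^4 = 1280; next = 1279
base 4: 1279 = 4^(4 + 1) + 3·4^3 + 3·4^2 + 3·4 + 3; at 5: 5^(5 + 1) + 3·5^3 + 3·5^2 + 3·5 + 3 = 16093; next = 16092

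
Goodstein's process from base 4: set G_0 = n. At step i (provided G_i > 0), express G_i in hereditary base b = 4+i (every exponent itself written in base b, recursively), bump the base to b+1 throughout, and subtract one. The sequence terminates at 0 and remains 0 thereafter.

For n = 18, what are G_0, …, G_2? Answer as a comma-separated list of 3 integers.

G_0 = 18. HB_4(18) = 4^2 + 2. Bump = 27. G_1 = 26.
G_1 = 26. HB_5(26) = 5^2 + 1. Bump = 37. G_2 = 36.

18, 26, 36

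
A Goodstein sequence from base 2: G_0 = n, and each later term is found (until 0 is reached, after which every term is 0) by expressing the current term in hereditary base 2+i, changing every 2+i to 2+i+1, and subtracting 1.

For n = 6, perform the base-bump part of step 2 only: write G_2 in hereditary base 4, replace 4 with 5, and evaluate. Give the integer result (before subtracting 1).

[0] 6 ≡ 2^2 + 2 (base 2). Lift 3: 30. −1: 29.
[1] 29 ≡ 3^3 + 2 (base 3). Lift 4: 258. −1: 257.
[2] 257 ≡ 4^4 + 1 (base 4). Lift 5: 3126. −1: 3125.

3126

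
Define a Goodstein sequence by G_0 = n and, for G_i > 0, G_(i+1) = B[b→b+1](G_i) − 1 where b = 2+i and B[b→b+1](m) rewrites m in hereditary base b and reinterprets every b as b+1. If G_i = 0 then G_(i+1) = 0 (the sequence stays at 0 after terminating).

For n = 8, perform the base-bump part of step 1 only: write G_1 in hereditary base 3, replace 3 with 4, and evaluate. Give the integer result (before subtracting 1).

554

(0) 8|_2 = 2^(2 + 1) ↦ 3^(3 + 1)|_3 = 81 ⇒ 80
(1) 80|_3 = 2·3^3 + 2·3^2 + 2·3 + 2 ↦ 2·4^4 + 2·4^2 + 2·4 + 2|_4 = 554 ⇒ 553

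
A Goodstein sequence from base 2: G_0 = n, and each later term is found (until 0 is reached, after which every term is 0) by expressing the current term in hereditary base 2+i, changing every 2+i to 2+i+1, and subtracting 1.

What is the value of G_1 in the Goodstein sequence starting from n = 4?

G_0=4  [base 2] 2^2  →[2↦3]→  3^3 = 27  −1 ⇒ G_1=26
G_1=26  [base 3] 2·3^2 + 2·3 + 2  →[3↦4]→  2·4^2 + 2·4 + 2 = 42  −1 ⇒ G_2=41

26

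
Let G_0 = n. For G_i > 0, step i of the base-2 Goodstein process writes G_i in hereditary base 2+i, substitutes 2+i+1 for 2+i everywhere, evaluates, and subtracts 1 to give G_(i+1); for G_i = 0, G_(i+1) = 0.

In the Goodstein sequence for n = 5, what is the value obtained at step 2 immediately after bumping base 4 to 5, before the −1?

step 0: 5 = 2^2 + 1; sub 3 for 2: 3^3 + 1; = 28; G_1 = 28−1 = 27
step 1: 27 = 3^3; sub 4 for 3: 4^4; = 256; G_2 = 256−1 = 255
step 2: 255 = 3·4^3 + 3·4^2 + 3·4 + 3; sub 5 for 4: 3·5^3 + 3·5^2 + 3·5 + 3; = 468; G_3 = 468−1 = 467

468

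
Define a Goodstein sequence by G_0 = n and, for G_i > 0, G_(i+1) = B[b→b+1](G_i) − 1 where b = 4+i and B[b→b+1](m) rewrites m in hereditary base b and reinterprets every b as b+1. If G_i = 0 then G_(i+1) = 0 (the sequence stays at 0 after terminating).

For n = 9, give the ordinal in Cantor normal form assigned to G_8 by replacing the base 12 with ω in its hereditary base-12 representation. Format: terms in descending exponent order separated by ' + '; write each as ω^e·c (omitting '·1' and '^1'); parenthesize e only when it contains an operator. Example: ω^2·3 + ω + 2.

G_0 = 9. HB_4(9) = 2·4 + 1. Bump = 11. G_1 = 10.
G_1 = 10. HB_5(10) = 2·5. Bump = 12. G_2 = 11.
G_2 = 11. HB_6(11) = 6 + 5. Bump = 12. G_3 = 11.
G_3 = 11. HB_7(11) = 7 + 4. Bump = 12. G_4 = 11.
G_4 = 11. HB_8(11) = 8 + 3. Bump = 12. G_5 = 11.
G_5 = 11. HB_9(11) = 9 + 2. Bump = 12. G_6 = 11.
G_6 = 11. HB_10(11) = 10 + 1. Bump = 12. G_7 = 11.
G_7 = 11. HB_11(11) = 11. Bump = 12. G_8 = 11.
G_8 = 11. HB_12(11) = 11. Bump = 11. G_9 = 10.

11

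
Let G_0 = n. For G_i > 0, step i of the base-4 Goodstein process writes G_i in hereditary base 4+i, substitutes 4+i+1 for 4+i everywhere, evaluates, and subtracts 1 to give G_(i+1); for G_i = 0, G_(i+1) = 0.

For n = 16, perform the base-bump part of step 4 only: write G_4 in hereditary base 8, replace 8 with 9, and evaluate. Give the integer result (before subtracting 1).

37

i=0: 16 = 4^2 (b=4); 4→5: 5^2 = 25; 25−1 = 24
i=1: 24 = 4·5 + 4 (b=5); 5→6: 4·6 + 4 = 28; 28−1 = 27
i=2: 27 = 4·6 + 3 (b=6); 6→7: 4·7 + 3 = 31; 31−1 = 30
i=3: 30 = 4·7 + 2 (b=7); 7→8: 4·8 + 2 = 34; 34−1 = 33
i=4: 33 = 4·8 + 1 (b=8); 8→9: 4·9 + 1 = 37; 37−1 = 36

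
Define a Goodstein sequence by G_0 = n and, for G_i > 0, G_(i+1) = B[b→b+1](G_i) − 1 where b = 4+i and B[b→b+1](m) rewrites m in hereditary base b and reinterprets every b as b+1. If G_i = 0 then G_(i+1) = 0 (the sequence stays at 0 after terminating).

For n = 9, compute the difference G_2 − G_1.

1

base 4: 9 = 2·4 + 1; at 5: 2·5 + 1 = 11; next = 10
base 5: 10 = 2·5; at 6: 2·6 = 12; next = 11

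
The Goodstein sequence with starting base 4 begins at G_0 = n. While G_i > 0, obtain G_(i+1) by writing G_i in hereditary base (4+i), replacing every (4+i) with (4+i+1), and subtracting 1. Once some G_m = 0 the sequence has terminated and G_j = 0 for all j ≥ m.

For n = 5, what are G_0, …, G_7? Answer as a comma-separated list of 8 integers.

5, 5, 5, 4, 3, 2, 1, 0

i=0: 5 = 4 + 1 (b=4); 4→5: 5 + 1 = 6; 6−1 = 5
i=1: 5 = 5 (b=5); 5→6: 6 = 6; 6−1 = 5
i=2: 5 = 5 (b=6); 6→7: 5 = 5; 5−1 = 4
i=3: 4 = 4 (b=7); 7→8: 4 = 4; 4−1 = 3
i=4: 3 = 3 (b=8); 8→9: 3 = 3; 3−1 = 2
i=5: 2 = 2 (b=9); 9→10: 2 = 2; 2−1 = 1
i=6: 1 = 1 (b=10); 10→11: 1 = 1; 1−1 = 0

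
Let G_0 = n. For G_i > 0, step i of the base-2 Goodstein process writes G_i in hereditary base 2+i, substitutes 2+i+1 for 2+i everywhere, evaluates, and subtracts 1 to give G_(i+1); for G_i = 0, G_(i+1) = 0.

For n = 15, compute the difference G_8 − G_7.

96553327495

G_0 = 15. HB_2(15) = 2^(2 + 1) + 2^2 + 2 + 1. Bump = 112. G_1 = 111.
G_1 = 111. HB_3(111) = 3^(3 + 1) + 3^3 + 3. Bump = 1284. G_2 = 1283.
G_2 = 1283. HB_4(1283) = 4^(4 + 1) + 4^4 + 3. Bump = 18753. G_3 = 18752.
G_3 = 18752. HB_5(18752) = 5^(5 + 1) + 5^5 + 2. Bump = 326594. G_4 = 326593.
G_4 = 326593. HB_6(326593) = 6^(6 + 1) + 6^6 + 1. Bump = 6588345. G_5 = 6588344.
G_5 = 6588344. HB_7(6588344) = 7^(7 + 1) + 7^7. Bump = 150994944. G_6 = 150994943.
G_6 = 150994943. HB_8(150994943) = 8^(8 + 1) + 7·8^7 + 7·8^6 + 7·8^5 + 7·8^4 + 7·8^3 + 7·8^2 + 7·8 + 7. Bump = 3524450281. G_7 = 3524450280.
G_7 = 3524450280. HB_9(3524450280) = 9^(9 + 1) + 7·9^7 + 7·9^6 + 7·9^5 + 7·9^4 + 7·9^3 + 7·9^2 + 7·9 + 6. Bump = 100077777776. G_8 = 100077777775.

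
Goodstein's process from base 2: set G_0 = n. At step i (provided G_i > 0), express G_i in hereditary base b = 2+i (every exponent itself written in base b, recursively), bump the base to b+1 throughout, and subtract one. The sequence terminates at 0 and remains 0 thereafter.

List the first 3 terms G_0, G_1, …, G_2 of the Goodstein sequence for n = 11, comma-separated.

11, 84, 1027

G_0 = 11. HB_2(11) = 2^(2 + 1) + 2 + 1. Bump = 85. G_1 = 84.
G_1 = 84. HB_3(84) = 3^(3 + 1) + 3. Bump = 1028. G_2 = 1027.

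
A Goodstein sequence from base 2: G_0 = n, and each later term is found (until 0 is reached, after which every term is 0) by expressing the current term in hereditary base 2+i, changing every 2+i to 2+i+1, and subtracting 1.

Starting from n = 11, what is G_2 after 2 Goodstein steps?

1027

[0] 11 ≡ 2^(2 + 1) + 2 + 1 (base 2). Lift 3: 85. −1: 84.
[1] 84 ≡ 3^(3 + 1) + 3 (base 3). Lift 4: 1028. −1: 1027.
[2] 1027 ≡ 4^(4 + 1) + 3 (base 4). Lift 5: 15628. −1: 15627.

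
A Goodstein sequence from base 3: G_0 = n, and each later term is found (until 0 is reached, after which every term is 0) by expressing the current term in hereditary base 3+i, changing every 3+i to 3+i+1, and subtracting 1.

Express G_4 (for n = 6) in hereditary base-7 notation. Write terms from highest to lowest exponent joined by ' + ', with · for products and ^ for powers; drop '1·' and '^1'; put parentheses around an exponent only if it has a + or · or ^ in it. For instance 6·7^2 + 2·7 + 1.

7

i=0: 6 = 2·3 (b=3); 3→4: 2·4 = 8; 8−1 = 7
i=1: 7 = 4 + 3 (b=4); 4→5: 5 + 3 = 8; 8−1 = 7
i=2: 7 = 5 + 2 (b=5); 5→6: 6 + 2 = 8; 8−1 = 7
i=3: 7 = 6 + 1 (b=6); 6→7: 7 + 1 = 8; 8−1 = 7
i=4: 7 = 7 (b=7); 7→8: 8 = 8; 8−1 = 7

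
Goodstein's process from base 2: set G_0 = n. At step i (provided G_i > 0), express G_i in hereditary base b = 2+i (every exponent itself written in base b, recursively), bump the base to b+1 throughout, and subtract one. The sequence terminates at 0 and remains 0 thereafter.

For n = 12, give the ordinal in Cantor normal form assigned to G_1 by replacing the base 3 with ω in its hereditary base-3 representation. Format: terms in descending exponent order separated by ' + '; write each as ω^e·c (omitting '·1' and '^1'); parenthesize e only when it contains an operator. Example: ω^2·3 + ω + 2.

G_0=12  [base 2] 2^(2 + 1) + 2^2  →[2↦3]→  3^(3 + 1) + 3^3 = 108  −1 ⇒ G_1=107
G_1=107  [base 3] 3^(3 + 1) + 2·3^2 + 2·3 + 2  →[3↦4]→  4^(4 + 1) + 2·4^2 + 2·4 + 2 = 1066  −1 ⇒ G_2=1065

ω^(ω + 1) + ω^2·2 + ω·2 + 2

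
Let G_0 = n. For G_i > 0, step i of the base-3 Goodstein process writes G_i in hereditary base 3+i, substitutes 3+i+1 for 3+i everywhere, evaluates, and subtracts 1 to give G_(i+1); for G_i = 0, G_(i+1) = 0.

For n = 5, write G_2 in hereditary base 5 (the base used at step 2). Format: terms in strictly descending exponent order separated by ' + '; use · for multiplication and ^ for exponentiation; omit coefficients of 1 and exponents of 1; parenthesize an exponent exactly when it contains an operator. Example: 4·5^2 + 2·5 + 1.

5

base 3: 5 = 3 + 2; at 4: 4 + 2 = 6; next = 5
base 4: 5 = 4 + 1; at 5: 5 + 1 = 6; next = 5
base 5: 5 = 5; at 6: 6 = 6; next = 5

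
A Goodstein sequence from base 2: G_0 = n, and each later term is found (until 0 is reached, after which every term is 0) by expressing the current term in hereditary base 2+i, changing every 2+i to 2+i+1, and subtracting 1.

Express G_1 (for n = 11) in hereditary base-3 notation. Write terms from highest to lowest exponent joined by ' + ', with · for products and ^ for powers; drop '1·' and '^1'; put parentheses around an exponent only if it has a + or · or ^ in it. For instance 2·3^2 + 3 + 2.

3^(3 + 1) + 3

base 2: 11 = 2^(2 + 1) + 2 + 1; at 3: 3^(3 + 1) + 3 + 1 = 85; next = 84
base 3: 84 = 3^(3 + 1) + 3; at 4: 4^(4 + 1) + 4 = 1028; next = 1027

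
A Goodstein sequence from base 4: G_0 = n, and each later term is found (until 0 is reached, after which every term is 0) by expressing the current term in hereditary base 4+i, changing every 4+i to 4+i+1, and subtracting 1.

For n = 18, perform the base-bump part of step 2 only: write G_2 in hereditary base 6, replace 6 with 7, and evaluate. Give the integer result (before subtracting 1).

49

G_0=18  [base 4] 4^2 + 2  →[4↦5]→  5^2 + 2 = 27  −1 ⇒ G_1=26
G_1=26  [base 5] 5^2 + 1  →[5↦6]→  6^2 + 1 = 37  −1 ⇒ G_2=36
G_2=36  [base 6] 6^2  →[6↦7]→  7^2 = 49  −1 ⇒ G_3=48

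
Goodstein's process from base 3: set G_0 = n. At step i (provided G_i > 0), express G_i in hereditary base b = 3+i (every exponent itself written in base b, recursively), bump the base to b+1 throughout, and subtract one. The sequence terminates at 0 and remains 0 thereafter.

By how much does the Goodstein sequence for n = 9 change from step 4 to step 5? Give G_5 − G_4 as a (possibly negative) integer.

(0) 9|_3 = 3^2 ↦ 4^2|_4 = 16 ⇒ 15
(1) 15|_4 = 3·4 + 3 ↦ 3·5 + 3|_5 = 18 ⇒ 17
(2) 17|_5 = 3·5 + 2 ↦ 3·6 + 2|_6 = 20 ⇒ 19
(3) 19|_6 = 3·6 + 1 ↦ 3·7 + 1|_7 = 22 ⇒ 21
(4) 21|_7 = 3·7 ↦ 3·8|_8 = 24 ⇒ 23

2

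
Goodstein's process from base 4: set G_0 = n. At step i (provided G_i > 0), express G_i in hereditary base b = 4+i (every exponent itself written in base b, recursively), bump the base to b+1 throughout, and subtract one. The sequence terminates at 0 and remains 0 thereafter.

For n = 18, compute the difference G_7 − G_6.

5

i=0: 18 = 4^2 + 2 (b=4); 4→5: 5^2 + 2 = 27; 27−1 = 26
i=1: 26 = 5^2 + 1 (b=5); 5→6: 6^2 + 1 = 37; 37−1 = 36
i=2: 36 = 6^2 (b=6); 6→7: 7^2 = 49; 49−1 = 48
i=3: 48 = 6·7 + 6 (b=7); 7→8: 6·8 + 6 = 54; 54−1 = 53
i=4: 53 = 6·8 + 5 (b=8); 8→9: 6·9 + 5 = 59; 59−1 = 58
i=5: 58 = 6·9 + 4 (b=9); 9→10: 6·10 + 4 = 64; 64−1 = 63
i=6: 63 = 6·10 + 3 (b=10); 10→11: 6·11 + 3 = 69; 69−1 = 68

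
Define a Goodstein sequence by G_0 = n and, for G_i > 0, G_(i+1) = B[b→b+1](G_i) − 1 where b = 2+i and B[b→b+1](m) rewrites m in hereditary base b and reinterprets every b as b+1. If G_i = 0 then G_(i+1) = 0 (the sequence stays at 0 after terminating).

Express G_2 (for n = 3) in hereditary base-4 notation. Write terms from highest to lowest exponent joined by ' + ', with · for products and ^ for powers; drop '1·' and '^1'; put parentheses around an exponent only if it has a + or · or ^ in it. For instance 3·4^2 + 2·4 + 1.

3

i=0: 3 = 2 + 1 (b=2); 2→3: 3 + 1 = 4; 4−1 = 3
i=1: 3 = 3 (b=3); 3→4: 4 = 4; 4−1 = 3
i=2: 3 = 3 (b=4); 4→5: 3 = 3; 3−1 = 2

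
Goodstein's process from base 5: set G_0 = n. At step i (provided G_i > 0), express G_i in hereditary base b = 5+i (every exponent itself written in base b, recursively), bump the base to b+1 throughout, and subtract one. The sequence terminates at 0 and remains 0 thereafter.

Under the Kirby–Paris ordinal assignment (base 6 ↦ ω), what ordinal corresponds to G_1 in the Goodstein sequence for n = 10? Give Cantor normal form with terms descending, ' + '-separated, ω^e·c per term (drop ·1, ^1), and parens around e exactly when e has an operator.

10 —HB5→ 2·5 —bump→ 2·6 = 12 —(−1)→ 11
11 —HB6→ 6 + 5 —bump→ 7 + 5 = 12 —(−1)→ 11

ω + 5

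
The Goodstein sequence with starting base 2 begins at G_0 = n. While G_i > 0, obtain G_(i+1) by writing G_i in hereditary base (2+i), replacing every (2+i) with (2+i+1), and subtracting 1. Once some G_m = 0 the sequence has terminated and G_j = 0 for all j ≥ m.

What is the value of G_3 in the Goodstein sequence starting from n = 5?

(0) 5|_2 = 2^2 + 1 ↦ 3^3 + 1|_3 = 28 ⇒ 27
(1) 27|_3 = 3^3 ↦ 4^4|_4 = 256 ⇒ 255
(2) 255|_4 = 3·4^3 + 3·4^2 + 3·4 + 3 ↦ 3·5^3 + 3·5^2 + 3·5 + 3|_5 = 468 ⇒ 467
(3) 467|_5 = 3·5^3 + 3·5^2 + 3·5 + 2 ↦ 3·6^3 + 3·6^2 + 3·6 + 2|_6 = 776 ⇒ 775

467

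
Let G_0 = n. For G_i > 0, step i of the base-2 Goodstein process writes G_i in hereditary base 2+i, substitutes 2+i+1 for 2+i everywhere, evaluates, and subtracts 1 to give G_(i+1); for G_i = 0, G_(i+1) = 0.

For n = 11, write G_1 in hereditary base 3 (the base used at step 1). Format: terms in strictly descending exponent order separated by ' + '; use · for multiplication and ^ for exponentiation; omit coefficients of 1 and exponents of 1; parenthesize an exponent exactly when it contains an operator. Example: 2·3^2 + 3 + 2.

i=0: 11 = 2^(2 + 1) + 2 + 1 (b=2); 2→3: 3^(3 + 1) + 3 + 1 = 85; 85−1 = 84
i=1: 84 = 3^(3 + 1) + 3 (b=3); 3→4: 4^(4 + 1) + 4 = 1028; 1028−1 = 1027

3^(3 + 1) + 3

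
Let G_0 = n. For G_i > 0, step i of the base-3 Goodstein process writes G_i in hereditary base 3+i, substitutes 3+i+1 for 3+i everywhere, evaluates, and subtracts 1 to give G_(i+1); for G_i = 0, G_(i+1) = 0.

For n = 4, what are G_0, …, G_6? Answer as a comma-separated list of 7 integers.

4, 4, 4, 3, 2, 1, 0

i=0: 4 = 3 + 1 (b=3); 3→4: 4 + 1 = 5; 5−1 = 4
i=1: 4 = 4 (b=4); 4→5: 5 = 5; 5−1 = 4
i=2: 4 = 4 (b=5); 5→6: 4 = 4; 4−1 = 3
i=3: 3 = 3 (b=6); 6→7: 3 = 3; 3−1 = 2
i=4: 2 = 2 (b=7); 7→8: 2 = 2; 2−1 = 1
i=5: 1 = 1 (b=8); 8→9: 1 = 1; 1−1 = 0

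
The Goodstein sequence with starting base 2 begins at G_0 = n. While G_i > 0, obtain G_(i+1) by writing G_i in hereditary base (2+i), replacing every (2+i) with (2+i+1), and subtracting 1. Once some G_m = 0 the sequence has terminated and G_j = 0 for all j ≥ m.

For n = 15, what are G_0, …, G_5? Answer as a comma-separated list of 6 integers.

step 0: 15 = 2^(2 + 1) + 2^2 + 2 + 1; sub 3 for 2: 3^(3 + 1) + 3^3 + 3 + 1; = 112; G_1 = 112−1 = 111
step 1: 111 = 3^(3 + 1) + 3^3 + 3; sub 4 for 3: 4^(4 + 1) + 4^4 + 4; = 1284; G_2 = 1284−1 = 1283
step 2: 1283 = 4^(4 + 1) + 4^4 + 3; sub 5 for 4: 5^(5 + 1) + 5^5 + 3; = 18753; G_3 = 18753−1 = 18752
step 3: 18752 = 5^(5 + 1) + 5^5 + 2; sub 6 for 5: 6^(6 + 1) + 6^6 + 2; = 326594; G_4 = 326594−1 = 326593
step 4: 326593 = 6^(6 + 1) + 6^6 + 1; sub 7 for 6: 7^(7 + 1) + 7^7 + 1; = 6588345; G_5 = 6588345−1 = 6588344

15, 111, 1283, 18752, 326593, 6588344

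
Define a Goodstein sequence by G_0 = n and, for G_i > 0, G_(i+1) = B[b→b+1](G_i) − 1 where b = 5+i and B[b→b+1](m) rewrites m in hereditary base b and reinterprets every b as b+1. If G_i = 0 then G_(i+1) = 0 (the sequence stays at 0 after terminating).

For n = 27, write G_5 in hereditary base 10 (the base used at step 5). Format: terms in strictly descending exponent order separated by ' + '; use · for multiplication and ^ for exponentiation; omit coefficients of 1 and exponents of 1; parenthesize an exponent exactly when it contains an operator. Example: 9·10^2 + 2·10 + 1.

7·10 + 5

G_0=27  [base 5] 5^2 + 2  →[5↦6]→  6^2 + 2 = 38  −1 ⇒ G_1=37
G_1=37  [base 6] 6^2 + 1  →[6↦7]→  7^2 + 1 = 50  −1 ⇒ G_2=49
G_2=49  [base 7] 7^2  →[7↦8]→  8^2 = 64  −1 ⇒ G_3=63
G_3=63  [base 8] 7·8 + 7  →[8↦9]→  7·9 + 7 = 70  −1 ⇒ G_4=69
G_4=69  [base 9] 7·9 + 6  →[9↦10]→  7·10 + 6 = 76  −1 ⇒ G_5=75
G_5=75  [base 10] 7·10 + 5  →[10↦11]→  7·11 + 5 = 82  −1 ⇒ G_6=81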